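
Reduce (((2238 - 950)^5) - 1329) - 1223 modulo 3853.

2598

2238 - 950 = 1288
(1288)^5 ≡ 1297 (mod 3853)
1297 - 1329 = -32 ≡ 3821 (mod 3853)
3821 - 1223 = 2598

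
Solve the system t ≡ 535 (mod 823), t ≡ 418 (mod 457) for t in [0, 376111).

323974

823⁻¹ mod 457: 823×231 ≡ 1 (mod 457), so 823⁻¹ ≡ 231.
t = 535 + 823×((418 − 535)×231 mod 457) = 535 + 823×393 = 323974.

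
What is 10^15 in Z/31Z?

1

10^1 ≡ 10 (mod 31)
10^2 ≡ 10^2 = 100 ≡ 7 (mod 31)
10^4 ≡ 7^2 = 49 ≡ 18 (mod 31)
10^8 ≡ 18^2 = 324 ≡ 14 (mod 31)
10^15 = 10^8 * 10^4 * 10^2 * 10^1 ≡ 14 * 18 * 7 * 10 (mod 31).
Accumulate the product:
14 * 18 = 252 ≡ 4
4 * 7 = 28
28 * 10 = 280 ≡ 1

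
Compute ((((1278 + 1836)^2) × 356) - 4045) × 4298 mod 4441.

746

1278 + 1836 = 3114
(3114)^2 ≡ 2293 (mod 4441)
2293 × 356 = 816308 ≡ 3605 (mod 4441)
3605 - 4045 = -440 ≡ 4001 (mod 4441)
4001 × 4298 = 17196298 ≡ 746 (mod 4441)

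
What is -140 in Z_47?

1

-140 = -3*47 + 1, so -140 ≡ 1 (mod 47).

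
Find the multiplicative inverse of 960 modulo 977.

By the extended Euclidean algorithm:
977 = 1·960 + 17
960 = 56·17 + 8
17 = 2·8 + 1
8 = 8·1 + 0
gcd(960, 977) = 1, so the inverse exists.
Bézout: 1 = 113·977 − 115·960.
So 960⁻¹ ≡ −115 ≡ 862 (mod 977).

862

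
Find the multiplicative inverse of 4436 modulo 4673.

3766

By the extended Euclidean algorithm:
4673 = 1*4436 + 237
4436 = 18*237 + 170
237 = 1*170 + 67
170 = 2*67 + 36
67 = 1*36 + 31
36 = 1*31 + 5
31 = 6*5 + 1
5 = 5*1 + 0
gcd(4436, 4673) = 1, so the inverse exists.
Back-substitute for 1:
1 = 1*31 − 6*5
  = −6*36 + 7*31
  = 7*67 − 13*36
  = −13*170 + 33*67
  = 33*237 − 46*170
  = −46*4436 + 861*237
  = 861*4673 − 907*4436
So 4436⁻¹ ≡ −907 ≡ 3766 (mod 4673).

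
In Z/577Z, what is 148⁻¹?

577 = 3×148 + 133
148 = 1×133 + 15
133 = 8×15 + 13
15 = 1×13 + 2
13 = 6×2 + 1
2 = 2×1 + 0
gcd(148, 577) = 1, so the inverse exists.
Back-substitute for 1:
1 = 1×13 − 6×2
  = −6×15 + 7×13
  = 7×133 − 62×15
  = −62×148 + 69×133
  = 69×577 − 269×148
So 148⁻¹ ≡ −269 ≡ 308 (mod 577).

308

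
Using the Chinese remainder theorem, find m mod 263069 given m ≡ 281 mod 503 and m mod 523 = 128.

503⁻¹ mod 523: 503·183 ≡ 1 (mod 523), so 503⁻¹ ≡ 183.
m = 281 + 503·((128 − 281)·183 mod 523) = 281 + 503·243 = 122510.

122510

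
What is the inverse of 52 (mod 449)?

449 = 8×52 + 33
52 = 1×33 + 19
33 = 1×19 + 14
19 = 1×14 + 5
14 = 2×5 + 4
5 = 1×4 + 1
4 = 4×1 + 0
gcd(52, 449) = 1, so the inverse exists.
Bézout: 1 = −11×449 + 95×52.
So 52⁻¹ ≡ 95 (mod 449).

95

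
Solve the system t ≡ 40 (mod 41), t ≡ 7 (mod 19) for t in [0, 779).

41⁻¹ mod 19: 41·13 ≡ 1 (mod 19), so 41⁻¹ ≡ 13.
t = 40 + 41·((7 − 40)·13 mod 19) = 40 + 41·8 = 368.
Check: 368 mod 41 = 40, 368 mod 19 = 7. ✓

368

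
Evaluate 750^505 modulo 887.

164

505 in binary is 111111001, i.e. 505 = 256 + 128 + 64 + 32 + 16 + 8 + 1.
750^1 ≡ 750 (mod 887)
750^2 ≡ 750^2 = 562500 ≡ 142 (mod 887)
750^4 ≡ 142^2 = 20164 ≡ 650 (mod 887)
750^8 ≡ 650^2 = 422500 ≡ 288 (mod 887)
750^16 ≡ 288^2 = 82944 ≡ 453 (mod 887)
750^32 ≡ 453^2 = 205209 ≡ 312 (mod 887)
750^64 ≡ 312^2 = 97344 ≡ 661 (mod 887)
750^128 ≡ 661^2 = 436921 ≡ 517 (mod 887)
750^256 ≡ 517^2 = 267289 ≡ 302 (mod 887)
750^505 = 750^256 · 750^128 · 750^64 · 750^32 · 750^16 · 750^8 · 750^1 ≡ 302 · 517 · 661 · 312 · 453 · 288 · 750 (mod 887).
Accumulate the product:
302 · 517 = 156134 ≡ 22
22 · 661 = 14542 ≡ 350
350 · 312 = 109200 ≡ 99
99 · 453 = 44847 ≡ 497
497 · 288 = 143136 ≡ 329
329 · 750 = 246750 ≡ 164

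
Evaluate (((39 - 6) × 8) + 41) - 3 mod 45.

32

39 - 6 = 33
33 × 8 = 264 ≡ 39 (mod 45)
39 + 41 = 80 ≡ 35 (mod 45)
35 - 3 = 32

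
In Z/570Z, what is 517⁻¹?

43

570 = 1*517 + 53
517 = 9*53 + 40
53 = 1*40 + 13
40 = 3*13 + 1
13 = 13*1 + 0
gcd(517, 570) = 1, so the inverse exists.
Back-substitute for 1:
1 = 1*40 − 3*13
  = −3*53 + 4*40
  = 4*517 − 39*53
  = −39*570 + 43*517
So 517⁻¹ ≡ 43 (mod 570).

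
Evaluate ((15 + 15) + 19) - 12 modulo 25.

12

15 + 15 = 30 ≡ 5 (mod 25)
5 + 19 = 24
24 - 12 = 12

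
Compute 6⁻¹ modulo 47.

Apply the Euclidean algorithm and back-substitute:
47 = 7×6 + 5
6 = 1×5 + 1
5 = 5×1 + 0
gcd(6, 47) = 1, so the inverse exists.
Bézout: 1 = −1×47 + 8×6.
So 6⁻¹ ≡ 8 (mod 47).

8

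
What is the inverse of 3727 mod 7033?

Run the extended Euclidean algorithm:
7033 = 1*3727 + 3306
3727 = 1*3306 + 421
3306 = 7*421 + 359
421 = 1*359 + 62
359 = 5*62 + 49
62 = 1*49 + 13
49 = 3*13 + 10
13 = 1*10 + 3
10 = 3*3 + 1
3 = 3*1 + 0
gcd(3727, 7033) = 1, so the inverse exists.
Bézout: 1 = 1142*7033 − 2155*3727.
So 3727⁻¹ ≡ −2155 ≡ 4878 (mod 7033).

4878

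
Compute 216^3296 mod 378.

By square-and-multiply:
3296 in binary is 110011100000, i.e. 3296 = 2048 + 1024 + 128 + 64 + 32.
216^1 ≡ 216 (mod 378)
216^2 ≡ 216^2 = 46656 ≡ 162 (mod 378)
216^4 ≡ 162^2 = 26244 ≡ 162 (mod 378)
216^8 ≡ 162^2 = 26244 ≡ 162 (mod 378)
216^16 ≡ 162^2 = 26244 ≡ 162 (mod 378)
216^32 ≡ 162^2 = 26244 ≡ 162 (mod 378)
216^64 ≡ 162^2 = 26244 ≡ 162 (mod 378)
216^128 ≡ 162^2 = 26244 ≡ 162 (mod 378)
216^256 ≡ 162^2 = 26244 ≡ 162 (mod 378)
216^512 ≡ 162^2 = 26244 ≡ 162 (mod 378)
216^1024 ≡ 162^2 = 26244 ≡ 162 (mod 378)
216^2048 ≡ 162^2 = 26244 ≡ 162 (mod 378)
216^3296 = 216^2048 × 216^1024 × 216^128 × 216^64 × 216^32 ≡ 162 × 162 × 162 × 162 × 162 (mod 378).
Accumulate the product:
162 × 162 = 26244 ≡ 162
162 × 162 = 26244 ≡ 162
162 × 162 = 26244 ≡ 162
162 × 162 = 26244 ≡ 162

162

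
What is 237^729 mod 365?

By square-and-multiply:
729 in binary is 1011011001, i.e. 729 = 512 + 128 + 64 + 16 + 8 + 1.
237^1 ≡ 237 (mod 365)
237^2 ≡ 237^2 = 56169 ≡ 324 (mod 365)
237^4 ≡ 324^2 = 104976 ≡ 221 (mod 365)
237^8 ≡ 221^2 = 48841 ≡ 296 (mod 365)
237^16 ≡ 296^2 = 87616 ≡ 16 (mod 365)
237^32 ≡ 16^2 = 256 (mod 365)
237^64 ≡ 256^2 = 65536 ≡ 201 (mod 365)
237^128 ≡ 201^2 = 40401 ≡ 251 (mod 365)
237^256 ≡ 251^2 = 63001 ≡ 221 (mod 365)
237^512 ≡ 221^2 = 48841 ≡ 296 (mod 365)
237^729 = 237^512 * 237^128 * 237^64 * 237^16 * 237^8 * 237^1 ≡ 296 * 251 * 201 * 16 * 296 * 237 (mod 365).
Accumulate the product:
296 * 251 = 74296 ≡ 201
201 * 201 = 40401 ≡ 251
251 * 16 = 4016 ≡ 1
1 * 296 = 296
296 * 237 = 70152 ≡ 72

72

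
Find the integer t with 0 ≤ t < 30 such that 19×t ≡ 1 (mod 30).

Run the extended Euclidean algorithm:
30 = 1×19 + 11
19 = 1×11 + 8
11 = 1×8 + 3
8 = 2×3 + 2
3 = 1×2 + 1
2 = 2×1 + 0
gcd(19, 30) = 1, so the inverse exists.
Bézout: 1 = 7×30 − 11×19.
So 19⁻¹ ≡ −11 ≡ 19 (mod 30).

19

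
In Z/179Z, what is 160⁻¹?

113

Apply the Euclidean algorithm and back-substitute:
179 = 1·160 + 19
160 = 8·19 + 8
19 = 2·8 + 3
8 = 2·3 + 2
3 = 1·2 + 1
2 = 2·1 + 0
gcd(160, 179) = 1, so the inverse exists.
Bézout: 1 = 59·179 − 66·160.
So 160⁻¹ ≡ −66 ≡ 113 (mod 179).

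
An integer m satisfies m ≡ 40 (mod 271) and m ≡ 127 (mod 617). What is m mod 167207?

271⁻¹ mod 617: 271*255 ≡ 1 (mod 617), so 271⁻¹ ≡ 255.
m = 40 + 271*((127 − 40)*255 mod 617) = 40 + 271*590 = 159930.

159930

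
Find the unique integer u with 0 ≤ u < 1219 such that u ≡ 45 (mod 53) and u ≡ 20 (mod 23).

53⁻¹ mod 23: 53*10 ≡ 1 (mod 23), so 53⁻¹ ≡ 10.
u = 45 + 53*((20 − 45)*10 mod 23) = 45 + 53*3 = 204.

204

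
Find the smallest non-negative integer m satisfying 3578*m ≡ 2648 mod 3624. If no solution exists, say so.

gcd(3578, 3624) = 2, and 2 | 2648, so solutions exist.
Divide through by 2: 1789*m = 1324 (mod 1812).
1789⁻¹ ≡ 709 (mod 1812).
m ≡ 709*1324 ≡ 100 (mod 1812).
The smallest non-negative solution is m = 100.

100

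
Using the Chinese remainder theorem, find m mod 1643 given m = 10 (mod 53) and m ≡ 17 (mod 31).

53⁻¹ mod 31: 53·24 ≡ 1 (mod 31), so 53⁻¹ ≡ 24.
m = 10 + 53·((17 − 10)·24 mod 31) = 10 + 53·13 = 699.
Check: 699 mod 53 = 10, 699 mod 31 = 17. ✓

699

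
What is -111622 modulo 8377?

5656

-111622 = -14×8377 + 5656, so -111622 ≡ 5656 (mod 8377).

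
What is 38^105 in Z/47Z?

20

38^1 ≡ 38 (mod 47)
38^2 ≡ 38^2 = 1444 ≡ 34 (mod 47)
38^4 ≡ 34^2 = 1156 ≡ 28 (mod 47)
38^8 ≡ 28^2 = 784 ≡ 32 (mod 47)
38^16 ≡ 32^2 = 1024 ≡ 37 (mod 47)
38^32 ≡ 37^2 = 1369 ≡ 6 (mod 47)
38^64 ≡ 6^2 = 36 (mod 47)
38^105 = 38^64 × 38^32 × 38^8 × 38^1 ≡ 36 × 6 × 32 × 38 (mod 47).
Accumulate the product:
36 × 6 = 216 ≡ 28
28 × 32 = 896 ≡ 3
3 × 38 = 114 ≡ 20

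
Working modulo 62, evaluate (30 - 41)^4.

9

30 - 41 = -11 ≡ 51 (mod 62)
(51)^4 ≡ 9 (mod 62)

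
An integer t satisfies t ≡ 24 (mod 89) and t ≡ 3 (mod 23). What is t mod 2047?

647

89⁻¹ mod 23: 89×15 ≡ 1 (mod 23), so 89⁻¹ ≡ 15.
t = 24 + 89×((3 − 24)×15 mod 23) = 24 + 89×7 = 647.
Check: 647 mod 89 = 24, 647 mod 23 = 3. ✓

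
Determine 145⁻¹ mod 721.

721 = 4×145 + 141
145 = 1×141 + 4
141 = 35×4 + 1
4 = 4×1 + 0
gcd(145, 721) = 1, so the inverse exists.
Back-substitute for 1:
1 = 1×141 − 35×4
  = −35×145 + 36×141
  = 36×721 − 179×145
So 145⁻¹ ≡ −179 ≡ 542 (mod 721).

542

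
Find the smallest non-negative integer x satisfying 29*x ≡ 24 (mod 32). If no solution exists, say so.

gcd(29, 32) = 1, so a unique solution mod 32 exists.
29⁻¹ ≡ 21 (mod 32).
x ≡ 21*24 ≡ 24 (mod 32).

24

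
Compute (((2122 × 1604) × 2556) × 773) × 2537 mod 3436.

2122 × 1604 = 3403688 ≡ 2048 (mod 3436)
2048 × 2556 = 5234688 ≡ 1660 (mod 3436)
1660 × 773 = 1283180 ≡ 1552 (mod 3436)
1552 × 2537 = 3937424 ≡ 3204 (mod 3436)

3204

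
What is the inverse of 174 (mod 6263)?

6263 = 35·174 + 173
174 = 1·173 + 1
173 = 173·1 + 0
gcd(174, 6263) = 1, so the inverse exists.
Bézout: 1 = −1·6263 + 36·174.
So 174⁻¹ ≡ 36 (mod 6263).

36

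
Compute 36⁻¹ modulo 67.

67 = 1*36 + 31
36 = 1*31 + 5
31 = 6*5 + 1
5 = 5*1 + 0
gcd(36, 67) = 1, so the inverse exists.
Back-substitute for 1:
1 = 1*31 − 6*5
  = −6*36 + 7*31
  = 7*67 − 13*36
So 36⁻¹ ≡ −13 ≡ 54 (mod 67).

54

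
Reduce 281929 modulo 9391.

199

281929 = 30×9391 + 199, so 281929 ≡ 199 (mod 9391).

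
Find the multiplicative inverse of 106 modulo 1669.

866

1669 = 15·106 + 79
106 = 1·79 + 27
79 = 2·27 + 25
27 = 1·25 + 2
25 = 12·2 + 1
2 = 2·1 + 0
gcd(106, 1669) = 1, so the inverse exists.
Bézout: 1 = 51·1669 − 803·106.
So 106⁻¹ ≡ −803 ≡ 866 (mod 1669).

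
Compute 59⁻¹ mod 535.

399

535 = 9*59 + 4
59 = 14*4 + 3
4 = 1*3 + 1
3 = 3*1 + 0
gcd(59, 535) = 1, so the inverse exists.
Bézout: 1 = 15*535 − 136*59.
So 59⁻¹ ≡ −136 ≡ 399 (mod 535).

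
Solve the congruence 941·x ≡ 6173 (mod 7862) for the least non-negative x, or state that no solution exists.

4301

gcd(941, 7862) = 1, so a unique solution mod 7862 exists.
941⁻¹ ≡ 5155 (mod 7862).
x ≡ 5155·6173 ≡ 4301 (mod 7862).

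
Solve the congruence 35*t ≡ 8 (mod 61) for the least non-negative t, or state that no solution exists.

gcd(35, 61) = 1, so a unique solution mod 61 exists.
35⁻¹ ≡ 7 (mod 61).
t ≡ 7*8 ≡ 56 (mod 61).

56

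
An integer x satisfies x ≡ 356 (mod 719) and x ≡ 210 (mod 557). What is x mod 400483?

83760

719⁻¹ mod 557: 719×251 ≡ 1 (mod 557), so 719⁻¹ ≡ 251.
x = 356 + 719×((210 − 356)×251 mod 557) = 356 + 719×116 = 83760.
Check: 83760 mod 719 = 356, 83760 mod 557 = 210. ✓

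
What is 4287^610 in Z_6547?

By square-and-multiply:
610 in binary is 1001100010, i.e. 610 = 512 + 64 + 32 + 2.
4287^1 ≡ 4287 (mod 6547)
4287^2 ≡ 4287^2 = 18378369 ≡ 940 (mod 6547)
4287^4 ≡ 940^2 = 883600 ≡ 6302 (mod 6547)
4287^8 ≡ 6302^2 = 39715204 ≡ 1102 (mod 6547)
4287^16 ≡ 1102^2 = 1214404 ≡ 3209 (mod 6547)
4287^32 ≡ 3209^2 = 10297681 ≡ 5797 (mod 6547)
4287^64 ≡ 5797^2 = 33605209 ≡ 6005 (mod 6547)
4287^128 ≡ 6005^2 = 36060025 ≡ 5696 (mod 6547)
4287^256 ≡ 5696^2 = 32444416 ≡ 4031 (mod 6547)
4287^512 ≡ 4031^2 = 16248961 ≡ 5854 (mod 6547)
4287^610 = 4287^512 * 4287^64 * 4287^32 * 4287^2 ≡ 5854 * 6005 * 5797 * 940 (mod 6547).
Accumulate the product:
5854 * 6005 = 35153270 ≡ 2427
2427 * 5797 = 14069319 ≡ 6363
6363 * 940 = 5981220 ≡ 3809

3809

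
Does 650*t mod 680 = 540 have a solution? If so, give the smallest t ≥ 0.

gcd(650, 680) = 10, and 10 | 540, so solutions exist.
Divide through by 10: 65*t = 54 (mod 68).
65⁻¹ ≡ 45 (mod 68).
t ≡ 45*54 ≡ 50 (mod 68).
The smallest non-negative solution is t = 50.

50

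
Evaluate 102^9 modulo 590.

482

Compute successive squares:
9 in binary is 1001, i.e. 9 = 8 + 1.
102^1 ≡ 102 (mod 590)
102^2 ≡ 102^2 = 10404 ≡ 374 (mod 590)
102^4 ≡ 374^2 = 139876 ≡ 46 (mod 590)
102^8 ≡ 46^2 = 2116 ≡ 346 (mod 590)
102^9 = 102^8 * 102^1 ≡ 346 * 102 (mod 590).
346 * 102 = 35292 ≡ 482 (mod 590).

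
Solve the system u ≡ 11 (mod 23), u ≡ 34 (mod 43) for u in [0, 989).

23⁻¹ mod 43: 23·15 ≡ 1 (mod 43), so 23⁻¹ ≡ 15.
u = 11 + 23·((34 − 11)·15 mod 43) = 11 + 23·1 = 34.

34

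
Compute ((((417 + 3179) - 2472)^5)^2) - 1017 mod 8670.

1639

417 + 3179 = 3596
3596 - 2472 = 1124
(1124)^5 ≡ 8294 (mod 8670)
(8294)^2 ≡ 2656 (mod 8670)
2656 - 1017 = 1639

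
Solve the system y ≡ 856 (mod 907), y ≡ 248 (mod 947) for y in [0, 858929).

358214

907⁻¹ mod 947: 907·71 ≡ 1 (mod 947), so 907⁻¹ ≡ 71.
y = 856 + 907·((248 − 856)·71 mod 947) = 856 + 907·394 = 358214.
Check: 358214 mod 907 = 856, 358214 mod 947 = 248. ✓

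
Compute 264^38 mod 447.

441

38 in binary is 100110, i.e. 38 = 32 + 4 + 2.
264^1 ≡ 264 (mod 447)
264^2 ≡ 264^2 = 69696 ≡ 411 (mod 447)
264^4 ≡ 411^2 = 168921 ≡ 402 (mod 447)
264^8 ≡ 402^2 = 161604 ≡ 237 (mod 447)
264^16 ≡ 237^2 = 56169 ≡ 294 (mod 447)
264^32 ≡ 294^2 = 86436 ≡ 165 (mod 447)
264^38 = 264^32 · 264^4 · 264^2 ≡ 165 · 402 · 411 (mod 447).
Accumulate the product:
165 · 402 = 66330 ≡ 174
174 · 411 = 71514 ≡ 441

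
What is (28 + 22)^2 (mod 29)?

6

28 + 22 = 50 ≡ 21 (mod 29)
(21)^2 ≡ 6 (mod 29)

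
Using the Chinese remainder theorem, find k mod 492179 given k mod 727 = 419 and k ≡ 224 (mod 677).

342109

727⁻¹ mod 677: 727·501 ≡ 1 (mod 677), so 727⁻¹ ≡ 501.
k = 419 + 727·((224 − 419)·501 mod 677) = 419 + 727·470 = 342109.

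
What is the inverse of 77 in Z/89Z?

37

Run the extended Euclidean algorithm:
89 = 1×77 + 12
77 = 6×12 + 5
12 = 2×5 + 2
5 = 2×2 + 1
2 = 2×1 + 0
gcd(77, 89) = 1, so the inverse exists.
Back-substitute for 1:
1 = 1×5 − 2×2
  = −2×12 + 5×5
  = 5×77 − 32×12
  = −32×89 + 37×77
So 77⁻¹ ≡ 37 (mod 89).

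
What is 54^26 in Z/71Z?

54

26 in binary is 11010, i.e. 26 = 16 + 8 + 2.
54^1 ≡ 54 (mod 71)
54^2 ≡ 54^2 = 2916 ≡ 5 (mod 71)
54^4 ≡ 5^2 = 25 (mod 71)
54^8 ≡ 25^2 = 625 ≡ 57 (mod 71)
54^16 ≡ 57^2 = 3249 ≡ 54 (mod 71)
54^26 = 54^16 × 54^8 × 54^2 ≡ 54 × 57 × 5 (mod 71).
Accumulate the product:
54 × 57 = 3078 ≡ 25
25 × 5 = 125 ≡ 54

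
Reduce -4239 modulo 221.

-4239 = -20*221 + 181, so -4239 ≡ 181 (mod 221).

181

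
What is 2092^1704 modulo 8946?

2710

By square-and-multiply:
2092^1 ≡ 2092 (mod 8946)
2092^2 ≡ 2092^2 = 4376464 ≡ 1870 (mod 8946)
2092^4 ≡ 1870^2 = 3496900 ≡ 7960 (mod 8946)
2092^8 ≡ 7960^2 = 63361600 ≡ 6028 (mod 8946)
2092^16 ≡ 6028^2 = 36336784 ≡ 7078 (mod 8946)
2092^32 ≡ 7078^2 = 50098084 ≡ 484 (mod 8946)
2092^64 ≡ 484^2 = 234256 ≡ 1660 (mod 8946)
2092^128 ≡ 1660^2 = 2755600 ≡ 232 (mod 8946)
2092^256 ≡ 232^2 = 53824 ≡ 148 (mod 8946)
2092^512 ≡ 148^2 = 21904 ≡ 4012 (mod 8946)
2092^1024 ≡ 4012^2 = 16096144 ≡ 2290 (mod 8946)
2092^1704 = 2092^1024 * 2092^512 * 2092^128 * 2092^32 * 2092^8 ≡ 2290 * 4012 * 232 * 484 * 6028 (mod 8946).
Accumulate the product:
2290 * 4012 = 9187480 ≡ 8884
8884 * 232 = 2061088 ≡ 3508
3508 * 484 = 1697872 ≡ 7078
7078 * 6028 = 42666184 ≡ 2710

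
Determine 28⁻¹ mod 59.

Apply the Euclidean algorithm and back-substitute:
59 = 2×28 + 3
28 = 9×3 + 1
3 = 3×1 + 0
gcd(28, 59) = 1, so the inverse exists.
Back-substitute for 1:
1 = 1×28 − 9×3
  = −9×59 + 19×28
So 28⁻¹ ≡ 19 (mod 59).

19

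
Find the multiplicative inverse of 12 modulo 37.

34

By the extended Euclidean algorithm:
37 = 3·12 + 1
12 = 12·1 + 0
gcd(12, 37) = 1, so the inverse exists.
Bézout: 1 = 1·37 − 3·12.
So 12⁻¹ ≡ −3 ≡ 34 (mod 37).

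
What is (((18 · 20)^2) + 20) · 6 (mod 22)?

20

18 · 20 = 360 ≡ 8 (mod 22)
(8)^2 ≡ 20 (mod 22)
20 + 20 = 40 ≡ 18 (mod 22)
18 · 6 = 108 ≡ 20 (mod 22)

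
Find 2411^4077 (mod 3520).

By square-and-multiply:
4077 in binary is 111111101101, i.e. 4077 = 2048 + 1024 + 512 + 256 + 128 + 64 + 32 + 8 + 4 + 1.
2411^1 ≡ 2411 (mod 3520)
2411^2 ≡ 2411^2 = 5812921 ≡ 1401 (mod 3520)
2411^4 ≡ 1401^2 = 1962801 ≡ 2161 (mod 3520)
2411^8 ≡ 2161^2 = 4669921 ≡ 2401 (mod 3520)
2411^16 ≡ 2401^2 = 5764801 ≡ 2561 (mod 3520)
2411^32 ≡ 2561^2 = 6558721 ≡ 961 (mod 3520)
2411^64 ≡ 961^2 = 923521 ≡ 1281 (mod 3520)
2411^128 ≡ 1281^2 = 1640961 ≡ 641 (mod 3520)
2411^256 ≡ 641^2 = 410881 ≡ 2561 (mod 3520)
2411^512 ≡ 2561^2 = 6558721 ≡ 961 (mod 3520)
2411^1024 ≡ 961^2 = 923521 ≡ 1281 (mod 3520)
2411^2048 ≡ 1281^2 = 1640961 ≡ 641 (mod 3520)
2411^4077 = 2411^2048 * 2411^1024 * 2411^512 * 2411^256 * 2411^128 * 2411^64 * 2411^32 * 2411^8 * 2411^4 * 2411^1 ≡ 641 * 1281 * 961 * 2561 * 641 * 1281 * 961 * 2401 * 2161 * 2411 (mod 3520).
Accumulate the product:
641 * 1281 = 821121 ≡ 961
961 * 961 = 923521 ≡ 1281
1281 * 2561 = 3280641 ≡ 1
1 * 641 = 641
641 * 1281 = 821121 ≡ 961
961 * 961 = 923521 ≡ 1281
1281 * 2401 = 3075681 ≡ 2721
2721 * 2161 = 5880081 ≡ 1681
1681 * 2411 = 4052891 ≡ 1371

1371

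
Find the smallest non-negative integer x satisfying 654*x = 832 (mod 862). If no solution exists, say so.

gcd(654, 862) = 2, and 2 | 832, so solutions exist.
Divide through by 2: 327*x ≡ 416 (mod 431).
327⁻¹ ≡ 29 (mod 431).
x ≡ 29*416 ≡ 427 (mod 431).
The smallest non-negative solution is x = 427.

427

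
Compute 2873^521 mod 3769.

3424

By square-and-multiply:
2873^1 ≡ 2873 (mod 3769)
2873^2 ≡ 2873^2 = 8254129 ≡ 19 (mod 3769)
2873^4 ≡ 19^2 = 361 (mod 3769)
2873^8 ≡ 361^2 = 130321 ≡ 2175 (mod 3769)
2873^16 ≡ 2175^2 = 4730625 ≡ 530 (mod 3769)
2873^32 ≡ 530^2 = 280900 ≡ 1994 (mod 3769)
2873^64 ≡ 1994^2 = 3976036 ≡ 3510 (mod 3769)
2873^128 ≡ 3510^2 = 12320100 ≡ 3008 (mod 3769)
2873^256 ≡ 3008^2 = 9048064 ≡ 2464 (mod 3769)
2873^512 ≡ 2464^2 = 6071296 ≡ 3206 (mod 3769)
2873^521 = 2873^512 * 2873^8 * 2873^1 ≡ 3206 * 2175 * 2873 (mod 3769).
Accumulate the product:
3206 * 2175 = 6973050 ≡ 400
400 * 2873 = 1149200 ≡ 3424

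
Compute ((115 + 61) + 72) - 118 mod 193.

130

115 + 61 = 176
176 + 72 = 248 ≡ 55 (mod 193)
55 - 118 = -63 ≡ 130 (mod 193)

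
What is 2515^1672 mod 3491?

1672 in binary is 11010001000, i.e. 1672 = 1024 + 512 + 128 + 8.
2515^1 ≡ 2515 (mod 3491)
2515^2 ≡ 2515^2 = 6325225 ≡ 3024 (mod 3491)
2515^4 ≡ 3024^2 = 9144576 ≡ 1647 (mod 3491)
2515^8 ≡ 1647^2 = 2712609 ≡ 102 (mod 3491)
2515^16 ≡ 102^2 = 10404 ≡ 3422 (mod 3491)
2515^32 ≡ 3422^2 = 11710084 ≡ 1270 (mod 3491)
2515^64 ≡ 1270^2 = 1612900 ≡ 58 (mod 3491)
2515^128 ≡ 58^2 = 3364 (mod 3491)
2515^256 ≡ 3364^2 = 11316496 ≡ 2165 (mod 3491)
2515^512 ≡ 2165^2 = 4687225 ≡ 2303 (mod 3491)
2515^1024 ≡ 2303^2 = 5303809 ≡ 980 (mod 3491)
2515^1672 = 2515^1024 · 2515^512 · 2515^128 · 2515^8 ≡ 980 · 2303 · 3364 · 102 (mod 3491).
Accumulate the product:
980 · 2303 = 2256940 ≡ 1754
1754 · 3364 = 5900456 ≡ 666
666 · 102 = 67932 ≡ 1603

1603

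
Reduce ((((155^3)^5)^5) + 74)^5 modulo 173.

(155)^3 ≡ 50 (mod 173)
(50)^5 ≡ 66 (mod 173)
(66)^5 ≡ 108 (mod 173)
108 + 74 = 182 ≡ 9 (mod 173)
(9)^5 ≡ 56 (mod 173)

56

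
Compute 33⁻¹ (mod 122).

Apply the Euclidean algorithm and back-substitute:
122 = 3*33 + 23
33 = 1*23 + 10
23 = 2*10 + 3
10 = 3*3 + 1
3 = 3*1 + 0
gcd(33, 122) = 1, so the inverse exists.
Bézout: 1 = −10*122 + 37*33.
So 33⁻¹ ≡ 37 (mod 122).

37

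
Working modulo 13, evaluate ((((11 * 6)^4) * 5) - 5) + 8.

11 * 6 = 66 ≡ 1 (mod 13)
(1)^4 ≡ 1 (mod 13)
1 * 5 = 5
5 - 5 = 0
0 + 8 = 8

8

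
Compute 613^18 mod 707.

449

613^1 ≡ 613 (mod 707)
613^2 ≡ 613^2 = 375769 ≡ 352 (mod 707)
613^4 ≡ 352^2 = 123904 ≡ 179 (mod 707)
613^8 ≡ 179^2 = 32041 ≡ 226 (mod 707)
613^16 ≡ 226^2 = 51076 ≡ 172 (mod 707)
613^18 = 613^16 × 613^2 ≡ 172 × 352 (mod 707).
172 × 352 = 60544 ≡ 449 (mod 707).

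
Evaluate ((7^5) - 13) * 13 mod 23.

(7)^5 ≡ 17 (mod 23)
17 - 13 = 4
4 * 13 = 52 ≡ 6 (mod 23)

6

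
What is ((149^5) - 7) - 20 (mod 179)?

(149)^5 ≡ 145 (mod 179)
145 - 7 = 138
138 - 20 = 118

118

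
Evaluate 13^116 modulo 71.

24

13^1 ≡ 13 (mod 71)
13^2 ≡ 13^2 = 169 ≡ 27 (mod 71)
13^4 ≡ 27^2 = 729 ≡ 19 (mod 71)
13^8 ≡ 19^2 = 361 ≡ 6 (mod 71)
13^16 ≡ 6^2 = 36 (mod 71)
13^32 ≡ 36^2 = 1296 ≡ 18 (mod 71)
13^64 ≡ 18^2 = 324 ≡ 40 (mod 71)
13^116 = 13^64 · 13^32 · 13^16 · 13^4 ≡ 40 · 18 · 36 · 19 (mod 71).
Accumulate the product:
40 · 18 = 720 ≡ 10
10 · 36 = 360 ≡ 5
5 · 19 = 95 ≡ 24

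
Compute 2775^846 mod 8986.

5667

Compute successive squares:
846 in binary is 1101001110, i.e. 846 = 512 + 256 + 64 + 8 + 4 + 2.
2775^1 ≡ 2775 (mod 8986)
2775^2 ≡ 2775^2 = 7700625 ≡ 8609 (mod 8986)
2775^4 ≡ 8609^2 = 74114881 ≡ 7339 (mod 8986)
2775^8 ≡ 7339^2 = 53860921 ≡ 7823 (mod 8986)
2775^16 ≡ 7823^2 = 61199329 ≡ 4669 (mod 8986)
2775^32 ≡ 4669^2 = 21799561 ≡ 8511 (mod 8986)
2775^64 ≡ 8511^2 = 72437121 ≡ 975 (mod 8986)
2775^128 ≡ 975^2 = 950625 ≡ 7095 (mod 8986)
2775^256 ≡ 7095^2 = 50339025 ≡ 8439 (mod 8986)
2775^512 ≡ 8439^2 = 71216721 ≡ 2671 (mod 8986)
2775^846 = 2775^512 · 2775^256 · 2775^64 · 2775^8 · 2775^4 · 2775^2 ≡ 2671 · 8439 · 975 · 7823 · 7339 · 8609 (mod 8986).
Accumulate the product:
2671 · 8439 = 22540569 ≡ 3681
3681 · 975 = 3588975 ≡ 3561
3561 · 7823 = 27857703 ≡ 1103
1103 · 7339 = 8094917 ≡ 7517
7517 · 8609 = 64713853 ≡ 5667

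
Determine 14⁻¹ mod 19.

Run the extended Euclidean algorithm:
19 = 1*14 + 5
14 = 2*5 + 4
5 = 1*4 + 1
4 = 4*1 + 0
gcd(14, 19) = 1, so the inverse exists.
Bézout: 1 = 3*19 − 4*14.
So 14⁻¹ ≡ −4 ≡ 15 (mod 19).

15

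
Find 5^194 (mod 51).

By square-and-multiply:
194 in binary is 11000010, i.e. 194 = 128 + 64 + 2.
5^1 ≡ 5 (mod 51)
5^2 ≡ 5^2 = 25 (mod 51)
5^4 ≡ 25^2 = 625 ≡ 13 (mod 51)
5^8 ≡ 13^2 = 169 ≡ 16 (mod 51)
5^16 ≡ 16^2 = 256 ≡ 1 (mod 51)
5^32 ≡ 1^2 = 1 (mod 51)
5^64 ≡ 1^2 = 1 (mod 51)
5^128 ≡ 1^2 = 1 (mod 51)
5^194 = 5^128 * 5^64 * 5^2 ≡ 1 * 1 * 25 (mod 51).
Accumulate the product:
1 * 1 = 1
1 * 25 = 25

25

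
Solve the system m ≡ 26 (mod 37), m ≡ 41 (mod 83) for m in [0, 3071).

37⁻¹ mod 83: 37*9 ≡ 1 (mod 83), so 37⁻¹ ≡ 9.
m = 26 + 37*((41 − 26)*9 mod 83) = 26 + 37*52 = 1950.
Check: 1950 mod 37 = 26, 1950 mod 83 = 41. ✓

1950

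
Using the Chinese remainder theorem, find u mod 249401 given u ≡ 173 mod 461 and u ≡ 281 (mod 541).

86841

461⁻¹ mod 541: 461*142 ≡ 1 (mod 541), so 461⁻¹ ≡ 142.
u = 173 + 461*((281 − 173)*142 mod 541) = 173 + 461*188 = 86841.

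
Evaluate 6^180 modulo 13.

1

By square-and-multiply:
180 in binary is 10110100, i.e. 180 = 128 + 32 + 16 + 4.
6^1 ≡ 6 (mod 13)
6^2 ≡ 6^2 = 36 ≡ 10 (mod 13)
6^4 ≡ 10^2 = 100 ≡ 9 (mod 13)
6^8 ≡ 9^2 = 81 ≡ 3 (mod 13)
6^16 ≡ 3^2 = 9 (mod 13)
6^32 ≡ 9^2 = 81 ≡ 3 (mod 13)
6^64 ≡ 3^2 = 9 (mod 13)
6^128 ≡ 9^2 = 81 ≡ 3 (mod 13)
6^180 = 6^128 × 6^32 × 6^16 × 6^4 ≡ 3 × 3 × 9 × 9 (mod 13).
Accumulate the product:
3 × 3 = 9
9 × 9 = 81 ≡ 3
3 × 9 = 27 ≡ 1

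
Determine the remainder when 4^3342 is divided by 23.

13

Using repeated squaring:
3342 in binary is 110100001110, i.e. 3342 = 2048 + 1024 + 256 + 8 + 4 + 2.
4^1 ≡ 4 (mod 23)
4^2 ≡ 4^2 = 16 (mod 23)
4^4 ≡ 16^2 = 256 ≡ 3 (mod 23)
4^8 ≡ 3^2 = 9 (mod 23)
4^16 ≡ 9^2 = 81 ≡ 12 (mod 23)
4^32 ≡ 12^2 = 144 ≡ 6 (mod 23)
4^64 ≡ 6^2 = 36 ≡ 13 (mod 23)
4^128 ≡ 13^2 = 169 ≡ 8 (mod 23)
4^256 ≡ 8^2 = 64 ≡ 18 (mod 23)
4^512 ≡ 18^2 = 324 ≡ 2 (mod 23)
4^1024 ≡ 2^2 = 4 (mod 23)
4^2048 ≡ 4^2 = 16 (mod 23)
4^3342 = 4^2048 * 4^1024 * 4^256 * 4^8 * 4^4 * 4^2 ≡ 16 * 4 * 18 * 9 * 3 * 16 (mod 23).
Accumulate the product:
16 * 4 = 64 ≡ 18
18 * 18 = 324 ≡ 2
2 * 9 = 18
18 * 3 = 54 ≡ 8
8 * 16 = 128 ≡ 13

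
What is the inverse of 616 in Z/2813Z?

Apply the Euclidean algorithm and back-substitute:
2813 = 4×616 + 349
616 = 1×349 + 267
349 = 1×267 + 82
267 = 3×82 + 21
82 = 3×21 + 19
21 = 1×19 + 2
19 = 9×2 + 1
2 = 2×1 + 0
gcd(616, 2813) = 1, so the inverse exists.
Back-substitute for 1:
1 = 1×19 − 9×2
  = −9×21 + 10×19
  = 10×82 − 39×21
  = −39×267 + 127×82
  = 127×349 − 166×267
  = −166×616 + 293×349
  = 293×2813 − 1338×616
So 616⁻¹ ≡ −1338 ≡ 1475 (mod 2813).

1475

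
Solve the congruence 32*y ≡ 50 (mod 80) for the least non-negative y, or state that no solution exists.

gcd(32, 80) = 16, and 16 does not divide 50.
So the congruence has no solution.

no solution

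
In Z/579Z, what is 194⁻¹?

Apply the Euclidean algorithm and back-substitute:
579 = 2×194 + 191
194 = 1×191 + 3
191 = 63×3 + 2
3 = 1×2 + 1
2 = 2×1 + 0
gcd(194, 579) = 1, so the inverse exists.
Back-substitute for 1:
1 = 1×3 − 1×2
  = −1×191 + 64×3
  = 64×194 − 65×191
  = −65×579 + 194×194
So 194⁻¹ ≡ 194 (mod 579).

194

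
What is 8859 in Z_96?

8859 = 92×96 + 27, so 8859 ≡ 27 (mod 96).

27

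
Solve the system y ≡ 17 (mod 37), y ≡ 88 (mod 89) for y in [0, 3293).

1423

37⁻¹ mod 89: 37*77 ≡ 1 (mod 89), so 37⁻¹ ≡ 77.
y = 17 + 37*((88 − 17)*77 mod 89) = 17 + 37*38 = 1423.
Check: 1423 mod 37 = 17, 1423 mod 89 = 88. ✓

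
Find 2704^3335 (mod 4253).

3335 in binary is 110100000111, i.e. 3335 = 2048 + 1024 + 256 + 4 + 2 + 1.
2704^1 ≡ 2704 (mod 4253)
2704^2 ≡ 2704^2 = 7311616 ≡ 709 (mod 4253)
2704^4 ≡ 709^2 = 502681 ≡ 827 (mod 4253)
2704^8 ≡ 827^2 = 683929 ≡ 3449 (mod 4253)
2704^16 ≡ 3449^2 = 11895601 ≡ 4213 (mod 4253)
2704^32 ≡ 4213^2 = 17749369 ≡ 1600 (mod 4253)
2704^64 ≡ 1600^2 = 2560000 ≡ 3947 (mod 4253)
2704^128 ≡ 3947^2 = 15578809 ≡ 70 (mod 4253)
2704^256 ≡ 70^2 = 4900 ≡ 647 (mod 4253)
2704^512 ≡ 647^2 = 418609 ≡ 1815 (mod 4253)
2704^1024 ≡ 1815^2 = 3294225 ≡ 2403 (mod 4253)
2704^2048 ≡ 2403^2 = 5774409 ≡ 3088 (mod 4253)
2704^3335 = 2704^2048 * 2704^1024 * 2704^256 * 2704^4 * 2704^2 * 2704^1 ≡ 3088 * 2403 * 647 * 827 * 709 * 2704 (mod 4253).
Accumulate the product:
3088 * 2403 = 7420464 ≡ 3232
3232 * 647 = 2091104 ≡ 2881
2881 * 827 = 2382587 ≡ 907
907 * 709 = 643063 ≡ 860
860 * 2704 = 2325440 ≡ 3302

3302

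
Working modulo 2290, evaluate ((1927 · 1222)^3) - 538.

1927 · 1222 = 2354794 ≡ 674 (mod 2290)
(674)^3 ≡ 2154 (mod 2290)
2154 - 538 = 1616

1616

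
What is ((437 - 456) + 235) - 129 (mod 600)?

87

437 - 456 = -19 ≡ 581 (mod 600)
581 + 235 = 816 ≡ 216 (mod 600)
216 - 129 = 87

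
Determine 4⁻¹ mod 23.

23 = 5·4 + 3
4 = 1·3 + 1
3 = 3·1 + 0
gcd(4, 23) = 1, so the inverse exists.
Bézout: 1 = −1·23 + 6·4.
So 4⁻¹ ≡ 6 (mod 23).

6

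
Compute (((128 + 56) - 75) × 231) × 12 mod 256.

68

128 + 56 = 184
184 - 75 = 109
109 × 231 = 25179 ≡ 91 (mod 256)
91 × 12 = 1092 ≡ 68 (mod 256)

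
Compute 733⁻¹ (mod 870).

127

By the extended Euclidean algorithm:
870 = 1×733 + 137
733 = 5×137 + 48
137 = 2×48 + 41
48 = 1×41 + 7
41 = 5×7 + 6
7 = 1×6 + 1
6 = 6×1 + 0
gcd(733, 870) = 1, so the inverse exists.
Bézout: 1 = −107×870 + 127×733.
So 733⁻¹ ≡ 127 (mod 870).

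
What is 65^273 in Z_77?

Compute successive squares:
273 in binary is 100010001, i.e. 273 = 256 + 16 + 1.
65^1 ≡ 65 (mod 77)
65^2 ≡ 65^2 = 4225 ≡ 67 (mod 77)
65^4 ≡ 67^2 = 4489 ≡ 23 (mod 77)
65^8 ≡ 23^2 = 529 ≡ 67 (mod 77)
65^16 ≡ 67^2 = 4489 ≡ 23 (mod 77)
65^32 ≡ 23^2 = 529 ≡ 67 (mod 77)
65^64 ≡ 67^2 = 4489 ≡ 23 (mod 77)
65^128 ≡ 23^2 = 529 ≡ 67 (mod 77)
65^256 ≡ 67^2 = 4489 ≡ 23 (mod 77)
65^273 = 65^256 · 65^16 · 65^1 ≡ 23 · 23 · 65 (mod 77).
Accumulate the product:
23 · 23 = 529 ≡ 67
67 · 65 = 4355 ≡ 43

43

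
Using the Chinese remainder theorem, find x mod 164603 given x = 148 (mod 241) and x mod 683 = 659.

241⁻¹ mod 683: 241×666 ≡ 1 (mod 683), so 241⁻¹ ≡ 666.
x = 148 + 241×((659 − 148)×666 mod 683) = 148 + 241×192 = 46420.
Check: 46420 mod 241 = 148, 46420 mod 683 = 659. ✓

46420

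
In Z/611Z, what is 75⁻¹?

277

Run the extended Euclidean algorithm:
611 = 8*75 + 11
75 = 6*11 + 9
11 = 1*9 + 2
9 = 4*2 + 1
2 = 2*1 + 0
gcd(75, 611) = 1, so the inverse exists.
Back-substitute for 1:
1 = 1*9 − 4*2
  = −4*11 + 5*9
  = 5*75 − 34*11
  = −34*611 + 277*75
So 75⁻¹ ≡ 277 (mod 611).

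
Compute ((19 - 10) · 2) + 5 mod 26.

23

19 - 10 = 9
9 · 2 = 18
18 + 5 = 23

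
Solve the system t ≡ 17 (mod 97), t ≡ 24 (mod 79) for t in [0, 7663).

7292

97⁻¹ mod 79: 97×22 ≡ 1 (mod 79), so 97⁻¹ ≡ 22.
t = 17 + 97×((24 − 17)×22 mod 79) = 17 + 97×75 = 7292.
Check: 7292 mod 97 = 17, 7292 mod 79 = 24. ✓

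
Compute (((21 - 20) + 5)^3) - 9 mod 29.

21 - 20 = 1
1 + 5 = 6
(6)^3 ≡ 13 (mod 29)
13 - 9 = 4

4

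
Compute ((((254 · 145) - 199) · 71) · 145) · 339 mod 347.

227

254 · 145 = 36830 ≡ 48 (mod 347)
48 - 199 = -151 ≡ 196 (mod 347)
196 · 71 = 13916 ≡ 36 (mod 347)
36 · 145 = 5220 ≡ 15 (mod 347)
15 · 339 = 5085 ≡ 227 (mod 347)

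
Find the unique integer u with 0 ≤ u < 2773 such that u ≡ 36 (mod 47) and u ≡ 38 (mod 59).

2339

47⁻¹ mod 59: 47*54 ≡ 1 (mod 59), so 47⁻¹ ≡ 54.
u = 36 + 47*((38 − 36)*54 mod 59) = 36 + 47*49 = 2339.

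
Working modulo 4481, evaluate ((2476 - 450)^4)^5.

3700

2476 - 450 = 2026
(2026)^4 ≡ 1919 (mod 4481)
(1919)^5 ≡ 3700 (mod 4481)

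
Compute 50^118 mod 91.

118 in binary is 1110110, i.e. 118 = 64 + 32 + 16 + 4 + 2.
50^1 ≡ 50 (mod 91)
50^2 ≡ 50^2 = 2500 ≡ 43 (mod 91)
50^4 ≡ 43^2 = 1849 ≡ 29 (mod 91)
50^8 ≡ 29^2 = 841 ≡ 22 (mod 91)
50^16 ≡ 22^2 = 484 ≡ 29 (mod 91)
50^32 ≡ 29^2 = 841 ≡ 22 (mod 91)
50^64 ≡ 22^2 = 484 ≡ 29 (mod 91)
50^118 = 50^64 · 50^32 · 50^16 · 50^4 · 50^2 ≡ 29 · 22 · 29 · 29 · 43 (mod 91).
Accumulate the product:
29 · 22 = 638 ≡ 1
1 · 29 = 29
29 · 29 = 841 ≡ 22
22 · 43 = 946 ≡ 36

36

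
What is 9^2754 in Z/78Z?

2754 in binary is 101011000010, i.e. 2754 = 2048 + 512 + 128 + 64 + 2.
9^1 ≡ 9 (mod 78)
9^2 ≡ 9^2 = 81 ≡ 3 (mod 78)
9^4 ≡ 3^2 = 9 (mod 78)
9^8 ≡ 9^2 = 81 ≡ 3 (mod 78)
9^16 ≡ 3^2 = 9 (mod 78)
9^32 ≡ 9^2 = 81 ≡ 3 (mod 78)
9^64 ≡ 3^2 = 9 (mod 78)
9^128 ≡ 9^2 = 81 ≡ 3 (mod 78)
9^256 ≡ 3^2 = 9 (mod 78)
9^512 ≡ 9^2 = 81 ≡ 3 (mod 78)
9^1024 ≡ 3^2 = 9 (mod 78)
9^2048 ≡ 9^2 = 81 ≡ 3 (mod 78)
9^2754 = 9^2048 * 9^512 * 9^128 * 9^64 * 9^2 ≡ 3 * 3 * 3 * 9 * 3 (mod 78).
Accumulate the product:
3 * 3 = 9
9 * 3 = 27
27 * 9 = 243 ≡ 9
9 * 3 = 27

27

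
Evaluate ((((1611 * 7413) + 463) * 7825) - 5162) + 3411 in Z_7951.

1611 * 7413 = 11942343 ≡ 7892 (mod 7951)
7892 + 463 = 8355 ≡ 404 (mod 7951)
404 * 7825 = 3161300 ≡ 4753 (mod 7951)
4753 - 5162 = -409 ≡ 7542 (mod 7951)
7542 + 3411 = 10953 ≡ 3002 (mod 7951)

3002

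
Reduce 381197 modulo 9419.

381197 = 40*9419 + 4437, so 381197 ≡ 4437 (mod 9419).

4437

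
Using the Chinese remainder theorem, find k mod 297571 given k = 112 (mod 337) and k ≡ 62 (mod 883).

41563

337⁻¹ mod 883: 337*545 ≡ 1 (mod 883), so 337⁻¹ ≡ 545.
k = 112 + 337*((62 − 112)*545 mod 883) = 112 + 337*123 = 41563.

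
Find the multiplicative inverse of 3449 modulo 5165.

Run the extended Euclidean algorithm:
5165 = 1×3449 + 1716
3449 = 2×1716 + 17
1716 = 100×17 + 16
17 = 1×16 + 1
16 = 16×1 + 0
gcd(3449, 5165) = 1, so the inverse exists.
Bézout: 1 = −203×5165 + 304×3449.
So 3449⁻¹ ≡ 304 (mod 5165).

304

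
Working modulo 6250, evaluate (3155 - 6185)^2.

3155 - 6185 = -3030 ≡ 3220 (mod 6250)
(3220)^2 ≡ 5900 (mod 6250)

5900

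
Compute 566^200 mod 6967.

1521

200 in binary is 11001000, i.e. 200 = 128 + 64 + 8.
566^1 ≡ 566 (mod 6967)
566^2 ≡ 566^2 = 320356 ≡ 6841 (mod 6967)
566^4 ≡ 6841^2 = 46799281 ≡ 1942 (mod 6967)
566^8 ≡ 1942^2 = 3771364 ≡ 2217 (mod 6967)
566^16 ≡ 2217^2 = 4915089 ≡ 3354 (mod 6967)
566^32 ≡ 3354^2 = 11249316 ≡ 4578 (mod 6967)
566^64 ≡ 4578^2 = 20958084 ≡ 1348 (mod 6967)
566^128 ≡ 1348^2 = 1817104 ≡ 5684 (mod 6967)
566^200 = 566^128 · 566^64 · 566^8 ≡ 5684 · 1348 · 2217 (mod 6967).
Accumulate the product:
5684 · 1348 = 7662032 ≡ 5299
5299 · 2217 = 11747883 ≡ 1521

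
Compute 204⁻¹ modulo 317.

317 = 1·204 + 113
204 = 1·113 + 91
113 = 1·91 + 22
91 = 4·22 + 3
22 = 7·3 + 1
3 = 3·1 + 0
gcd(204, 317) = 1, so the inverse exists.
Back-substitute for 1:
1 = 1·22 − 7·3
  = −7·91 + 29·22
  = 29·113 − 36·91
  = −36·204 + 65·113
  = 65·317 − 101·204
So 204⁻¹ ≡ −101 ≡ 216 (mod 317).

216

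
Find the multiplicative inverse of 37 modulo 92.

5

92 = 2×37 + 18
37 = 2×18 + 1
18 = 18×1 + 0
gcd(37, 92) = 1, so the inverse exists.
Back-substitute for 1:
1 = 1×37 − 2×18
  = −2×92 + 5×37
So 37⁻¹ ≡ 5 (mod 92).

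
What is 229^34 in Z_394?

Compute successive squares:
34 in binary is 100010, i.e. 34 = 32 + 2.
229^1 ≡ 229 (mod 394)
229^2 ≡ 229^2 = 52441 ≡ 39 (mod 394)
229^4 ≡ 39^2 = 1521 ≡ 339 (mod 394)
229^8 ≡ 339^2 = 114921 ≡ 267 (mod 394)
229^16 ≡ 267^2 = 71289 ≡ 369 (mod 394)
229^32 ≡ 369^2 = 136161 ≡ 231 (mod 394)
229^34 = 229^32 * 229^2 ≡ 231 * 39 (mod 394).
231 * 39 = 9009 ≡ 341 (mod 394).

341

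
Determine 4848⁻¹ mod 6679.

By the extended Euclidean algorithm:
6679 = 1×4848 + 1831
4848 = 2×1831 + 1186
1831 = 1×1186 + 645
1186 = 1×645 + 541
645 = 1×541 + 104
541 = 5×104 + 21
104 = 4×21 + 20
21 = 1×20 + 1
20 = 20×1 + 0
gcd(4848, 6679) = 1, so the inverse exists.
Back-substitute for 1:
1 = 1×21 − 1×20
  = −1×104 + 5×21
  = 5×541 − 26×104
  = −26×645 + 31×541
  = 31×1186 − 57×645
  = −57×1831 + 88×1186
  = 88×4848 − 233×1831
  = −233×6679 + 321×4848
So 4848⁻¹ ≡ 321 (mod 6679).

321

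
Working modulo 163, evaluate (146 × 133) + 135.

146 × 133 = 19418 ≡ 21 (mod 163)
21 + 135 = 156

156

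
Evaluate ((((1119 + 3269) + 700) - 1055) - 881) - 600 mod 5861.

2552

1119 + 3269 = 4388
4388 + 700 = 5088
5088 - 1055 = 4033
4033 - 881 = 3152
3152 - 600 = 2552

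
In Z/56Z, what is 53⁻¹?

Run the extended Euclidean algorithm:
56 = 1·53 + 3
53 = 17·3 + 2
3 = 1·2 + 1
2 = 2·1 + 0
gcd(53, 56) = 1, so the inverse exists.
Bézout: 1 = 18·56 − 19·53.
So 53⁻¹ ≡ −19 ≡ 37 (mod 56).

37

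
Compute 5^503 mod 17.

10

503 in binary is 111110111, i.e. 503 = 256 + 128 + 64 + 32 + 16 + 4 + 2 + 1.
5^1 ≡ 5 (mod 17)
5^2 ≡ 5^2 = 25 ≡ 8 (mod 17)
5^4 ≡ 8^2 = 64 ≡ 13 (mod 17)
5^8 ≡ 13^2 = 169 ≡ 16 (mod 17)
5^16 ≡ 16^2 = 256 ≡ 1 (mod 17)
5^32 ≡ 1^2 = 1 (mod 17)
5^64 ≡ 1^2 = 1 (mod 17)
5^128 ≡ 1^2 = 1 (mod 17)
5^256 ≡ 1^2 = 1 (mod 17)
5^503 = 5^256 × 5^128 × 5^64 × 5^32 × 5^16 × 5^4 × 5^2 × 5^1 ≡ 1 × 1 × 1 × 1 × 1 × 13 × 8 × 5 (mod 17).
Accumulate the product:
1 × 1 = 1
1 × 1 = 1
1 × 1 = 1
1 × 1 = 1
1 × 13 = 13
13 × 8 = 104 ≡ 2
2 × 5 = 10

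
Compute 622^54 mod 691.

54

54 in binary is 110110, i.e. 54 = 32 + 16 + 4 + 2.
622^1 ≡ 622 (mod 691)
622^2 ≡ 622^2 = 386884 ≡ 615 (mod 691)
622^4 ≡ 615^2 = 378225 ≡ 248 (mod 691)
622^8 ≡ 248^2 = 61504 ≡ 5 (mod 691)
622^16 ≡ 5^2 = 25 (mod 691)
622^32 ≡ 25^2 = 625 (mod 691)
622^54 = 622^32 * 622^16 * 622^4 * 622^2 ≡ 625 * 25 * 248 * 615 (mod 691).
Accumulate the product:
625 * 25 = 15625 ≡ 423
423 * 248 = 104904 ≡ 563
563 * 615 = 346245 ≡ 54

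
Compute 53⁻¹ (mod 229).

121

229 = 4×53 + 17
53 = 3×17 + 2
17 = 8×2 + 1
2 = 2×1 + 0
gcd(53, 229) = 1, so the inverse exists.
Back-substitute for 1:
1 = 1×17 − 8×2
  = −8×53 + 25×17
  = 25×229 − 108×53
So 53⁻¹ ≡ −108 ≡ 121 (mod 229).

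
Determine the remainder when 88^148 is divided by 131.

77

148 in binary is 10010100, i.e. 148 = 128 + 16 + 4.
88^1 ≡ 88 (mod 131)
88^2 ≡ 88^2 = 7744 ≡ 15 (mod 131)
88^4 ≡ 15^2 = 225 ≡ 94 (mod 131)
88^8 ≡ 94^2 = 8836 ≡ 59 (mod 131)
88^16 ≡ 59^2 = 3481 ≡ 75 (mod 131)
88^32 ≡ 75^2 = 5625 ≡ 123 (mod 131)
88^64 ≡ 123^2 = 15129 ≡ 64 (mod 131)
88^128 ≡ 64^2 = 4096 ≡ 35 (mod 131)
88^148 = 88^128 · 88^16 · 88^4 ≡ 35 · 75 · 94 (mod 131).
Accumulate the product:
35 · 75 = 2625 ≡ 5
5 · 94 = 470 ≡ 77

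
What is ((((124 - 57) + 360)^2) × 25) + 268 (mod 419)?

192

124 - 57 = 67
67 + 360 = 427 ≡ 8 (mod 419)
(8)^2 ≡ 64 (mod 419)
64 × 25 = 1600 ≡ 343 (mod 419)
343 + 268 = 611 ≡ 192 (mod 419)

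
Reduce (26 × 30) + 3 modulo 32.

15

26 × 30 = 780 ≡ 12 (mod 32)
12 + 3 = 15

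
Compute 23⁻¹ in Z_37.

29

Run the extended Euclidean algorithm:
37 = 1·23 + 14
23 = 1·14 + 9
14 = 1·9 + 5
9 = 1·5 + 4
5 = 1·4 + 1
4 = 4·1 + 0
gcd(23, 37) = 1, so the inverse exists.
Back-substitute for 1:
1 = 1·5 − 1·4
  = −1·9 + 2·5
  = 2·14 − 3·9
  = −3·23 + 5·14
  = 5·37 − 8·23
So 23⁻¹ ≡ −8 ≡ 29 (mod 37).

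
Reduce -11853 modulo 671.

-11853 = -18·671 + 225, so -11853 ≡ 225 (mod 671).

225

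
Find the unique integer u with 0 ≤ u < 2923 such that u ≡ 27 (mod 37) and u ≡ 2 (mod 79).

397

37⁻¹ mod 79: 37*47 ≡ 1 (mod 79), so 37⁻¹ ≡ 47.
u = 27 + 37*((2 − 27)*47 mod 79) = 27 + 37*10 = 397.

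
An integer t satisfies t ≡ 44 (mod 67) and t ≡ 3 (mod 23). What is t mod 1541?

647

67⁻¹ mod 23: 67×11 ≡ 1 (mod 23), so 67⁻¹ ≡ 11.
t = 44 + 67×((3 − 44)×11 mod 23) = 44 + 67×9 = 647.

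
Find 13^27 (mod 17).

By square-and-multiply:
27 in binary is 11011, i.e. 27 = 16 + 8 + 2 + 1.
13^1 ≡ 13 (mod 17)
13^2 ≡ 13^2 = 169 ≡ 16 (mod 17)
13^4 ≡ 16^2 = 256 ≡ 1 (mod 17)
13^8 ≡ 1^2 = 1 (mod 17)
13^16 ≡ 1^2 = 1 (mod 17)
13^27 = 13^16 × 13^8 × 13^2 × 13^1 ≡ 1 × 1 × 16 × 13 (mod 17).
Accumulate the product:
1 × 1 = 1
1 × 16 = 16
16 × 13 = 208 ≡ 4

4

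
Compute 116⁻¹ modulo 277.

160

277 = 2·116 + 45
116 = 2·45 + 26
45 = 1·26 + 19
26 = 1·19 + 7
19 = 2·7 + 5
7 = 1·5 + 2
5 = 2·2 + 1
2 = 2·1 + 0
gcd(116, 277) = 1, so the inverse exists.
Back-substitute for 1:
1 = 1·5 − 2·2
  = −2·7 + 3·5
  = 3·19 − 8·7
  = −8·26 + 11·19
  = 11·45 − 19·26
  = −19·116 + 49·45
  = 49·277 − 117·116
So 116⁻¹ ≡ −117 ≡ 160 (mod 277).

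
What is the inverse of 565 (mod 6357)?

2104

6357 = 11×565 + 142
565 = 3×142 + 139
142 = 1×139 + 3
139 = 46×3 + 1
3 = 3×1 + 0
gcd(565, 6357) = 1, so the inverse exists.
Bézout: 1 = −187×6357 + 2104×565.
So 565⁻¹ ≡ 2104 (mod 6357).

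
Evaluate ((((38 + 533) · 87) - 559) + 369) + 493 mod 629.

289

38 + 533 = 571
571 · 87 = 49677 ≡ 615 (mod 629)
615 - 559 = 56
56 + 369 = 425
425 + 493 = 918 ≡ 289 (mod 629)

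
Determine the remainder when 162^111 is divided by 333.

117

Compute successive squares:
162^1 ≡ 162 (mod 333)
162^2 ≡ 162^2 = 26244 ≡ 270 (mod 333)
162^4 ≡ 270^2 = 72900 ≡ 306 (mod 333)
162^8 ≡ 306^2 = 93636 ≡ 63 (mod 333)
162^16 ≡ 63^2 = 3969 ≡ 306 (mod 333)
162^32 ≡ 306^2 = 93636 ≡ 63 (mod 333)
162^64 ≡ 63^2 = 3969 ≡ 306 (mod 333)
162^111 = 162^64 × 162^32 × 162^8 × 162^4 × 162^2 × 162^1 ≡ 306 × 63 × 63 × 306 × 270 × 162 (mod 333).
Accumulate the product:
306 × 63 = 19278 ≡ 297
297 × 63 = 18711 ≡ 63
63 × 306 = 19278 ≡ 297
297 × 270 = 80190 ≡ 270
270 × 162 = 43740 ≡ 117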